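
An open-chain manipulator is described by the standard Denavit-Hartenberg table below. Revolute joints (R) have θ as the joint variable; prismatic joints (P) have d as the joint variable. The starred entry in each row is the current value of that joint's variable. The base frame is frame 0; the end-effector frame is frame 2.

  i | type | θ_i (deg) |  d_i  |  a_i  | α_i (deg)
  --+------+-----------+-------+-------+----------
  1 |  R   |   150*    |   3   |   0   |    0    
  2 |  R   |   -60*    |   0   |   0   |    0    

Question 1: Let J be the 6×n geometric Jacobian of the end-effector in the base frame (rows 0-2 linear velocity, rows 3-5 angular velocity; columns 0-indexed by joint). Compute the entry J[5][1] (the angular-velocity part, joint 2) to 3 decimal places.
1.000

axis z_1 = (0.0000,0.0000,1.0000); lever o_n−o_1 = (0.0000,0.0000,0.0000)
cross product → J_v[:, 1] = (0.0000,0.0000,0.0000)
J_ω[:, 1] = z_1
entry J[5][1] = 1.0000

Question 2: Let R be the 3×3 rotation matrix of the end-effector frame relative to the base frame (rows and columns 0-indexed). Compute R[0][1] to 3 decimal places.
End-effector y-axis (col 1 of R) = (-1.0000,-0.0000,0.0000)
R[0][1] = -1.0000

-1.000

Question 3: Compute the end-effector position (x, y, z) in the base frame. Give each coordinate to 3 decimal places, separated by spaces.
0.000 0.000 3.000

after link 1: o_1 = (0.0000, 0.0000, 3.0000)
after link 2: o_2 = (0.0000, 0.0000, 3.0000)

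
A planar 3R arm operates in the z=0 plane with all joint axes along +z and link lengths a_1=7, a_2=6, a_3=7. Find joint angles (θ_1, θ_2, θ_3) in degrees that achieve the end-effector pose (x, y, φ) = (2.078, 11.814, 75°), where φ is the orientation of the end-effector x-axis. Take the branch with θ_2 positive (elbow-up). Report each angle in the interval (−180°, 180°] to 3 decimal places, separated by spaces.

wrist centre = target − a_3·(cos φ, sin φ) = (0.2663, 5.0525)
cos θ_2 = (25.5988−7²−6²)/(2·7·6) = -0.7072; θ_2 = 135.0040° (elbow-up)
β = atan2(5.0525,0.2663) = 86.9833°; ψ = atan2(4.2423,2.7571) = 56.9805°
θ_1 = β − ψ = 30.0028°
θ_3 = φ − θ_1 − θ_2 = -90.0068° (wrapped to (-180°,180°])

30.003 135.004 -90.007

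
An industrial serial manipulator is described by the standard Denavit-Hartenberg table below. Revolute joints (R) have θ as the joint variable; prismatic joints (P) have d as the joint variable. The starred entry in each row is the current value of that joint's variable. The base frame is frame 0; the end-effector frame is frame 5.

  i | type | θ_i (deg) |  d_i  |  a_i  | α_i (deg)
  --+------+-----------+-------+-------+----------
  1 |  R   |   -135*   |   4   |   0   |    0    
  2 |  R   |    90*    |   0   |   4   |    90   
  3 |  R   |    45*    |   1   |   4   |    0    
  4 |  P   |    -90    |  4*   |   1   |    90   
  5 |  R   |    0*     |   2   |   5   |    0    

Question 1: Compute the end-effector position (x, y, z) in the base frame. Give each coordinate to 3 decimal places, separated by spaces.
3.293 -10.364 1.172

after link 1: o_1 = (0.0000, 0.0000, 4.0000)
after link 2: o_2 = (2.8284, -2.8284, 4.0000)
after link 3: o_3 = (4.1213, -5.5355, 6.8284)
after link 4: o_4 = (1.7929, -8.8640, 6.1213)
after link 5: o_5 = (3.2929, -10.3640, 1.1716)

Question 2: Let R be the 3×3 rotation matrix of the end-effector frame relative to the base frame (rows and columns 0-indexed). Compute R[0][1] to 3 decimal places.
End-effector y-axis (col 1 of R) = (-0.7071,-0.7071,0.0000)
R[0][1] = -0.7071

-0.707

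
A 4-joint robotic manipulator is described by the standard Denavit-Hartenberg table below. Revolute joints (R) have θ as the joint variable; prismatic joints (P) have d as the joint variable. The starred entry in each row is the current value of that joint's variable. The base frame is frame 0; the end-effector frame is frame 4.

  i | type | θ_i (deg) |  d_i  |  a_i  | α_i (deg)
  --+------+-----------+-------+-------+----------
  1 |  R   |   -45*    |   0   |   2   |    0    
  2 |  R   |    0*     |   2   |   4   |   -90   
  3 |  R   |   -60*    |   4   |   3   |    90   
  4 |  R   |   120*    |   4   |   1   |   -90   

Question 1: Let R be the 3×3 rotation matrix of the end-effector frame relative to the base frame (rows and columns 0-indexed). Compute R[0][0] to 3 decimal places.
0.436

End-effector x-axis (col 0 of R) = (0.4356,0.7891,-0.4330)
R[0][0] = 0.4356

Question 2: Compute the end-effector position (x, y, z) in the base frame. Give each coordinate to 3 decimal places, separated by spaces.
after link 1: o_1 = (1.4142, -1.4142, 0.0000)
after link 2: o_2 = (4.2426, -4.2426, 2.0000)
after link 3: o_3 = (8.1317, -2.4749, 4.5981)
after link 4: o_4 = (6.1178, 0.7638, 6.1651)

6.118 0.764 6.165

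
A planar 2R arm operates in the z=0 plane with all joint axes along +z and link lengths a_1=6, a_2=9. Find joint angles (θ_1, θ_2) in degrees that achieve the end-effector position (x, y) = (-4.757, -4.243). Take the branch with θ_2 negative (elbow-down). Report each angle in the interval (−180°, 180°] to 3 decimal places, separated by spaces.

-44.995 -135.000

cos θ_2 = (40.6321−6²−9²)/(2·6·9) = -0.7071; θ_2 = -135.0003° (elbow-down)
β = atan2(-4.2430,-4.7570) = -138.2687°; ψ = atan2(-6.3639,-0.3640) = -93.2735°
θ_1 = β − ψ = -44.9951°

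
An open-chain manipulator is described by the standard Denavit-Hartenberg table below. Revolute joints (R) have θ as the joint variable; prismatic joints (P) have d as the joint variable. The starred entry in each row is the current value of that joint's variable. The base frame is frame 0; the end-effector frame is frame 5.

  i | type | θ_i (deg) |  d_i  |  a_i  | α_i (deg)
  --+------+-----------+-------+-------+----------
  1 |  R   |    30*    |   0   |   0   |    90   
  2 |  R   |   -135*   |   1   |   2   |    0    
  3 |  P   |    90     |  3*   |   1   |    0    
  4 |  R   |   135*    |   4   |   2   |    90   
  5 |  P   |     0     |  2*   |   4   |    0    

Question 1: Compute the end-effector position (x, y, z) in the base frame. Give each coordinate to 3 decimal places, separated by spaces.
5.120 -6.282 3.879

after link 1: o_1 = (0.0000, 0.0000, 0.0000)
after link 2: o_2 = (-0.7247, -1.5731, -1.4142)
after link 3: o_3 = (1.3876, -3.8177, -2.1213)
after link 4: o_4 = (3.3876, -7.2818, -0.1213)
after link 5: o_5 = (5.1197, -6.2818, 3.8787)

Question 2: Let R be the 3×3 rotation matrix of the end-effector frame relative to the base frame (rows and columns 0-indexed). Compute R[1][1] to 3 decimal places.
End-effector y-axis (col 1 of R) = (0.5000,-0.8660,0.0000)
R[1][1] = -0.8660

-0.866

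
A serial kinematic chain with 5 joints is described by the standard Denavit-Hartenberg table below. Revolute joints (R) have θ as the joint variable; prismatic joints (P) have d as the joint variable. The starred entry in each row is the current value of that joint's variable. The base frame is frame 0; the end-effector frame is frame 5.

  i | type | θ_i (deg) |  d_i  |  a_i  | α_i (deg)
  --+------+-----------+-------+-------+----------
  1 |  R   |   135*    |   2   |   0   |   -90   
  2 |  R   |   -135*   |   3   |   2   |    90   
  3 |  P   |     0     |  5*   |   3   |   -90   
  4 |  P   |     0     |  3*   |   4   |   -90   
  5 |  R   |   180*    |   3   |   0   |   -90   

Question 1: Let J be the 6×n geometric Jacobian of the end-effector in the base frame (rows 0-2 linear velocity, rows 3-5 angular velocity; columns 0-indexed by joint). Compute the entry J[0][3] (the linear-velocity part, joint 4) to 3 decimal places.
prismatic axis z_3 = (-0.7071,-0.7071,0.0000)
J_v[:, 3] = z_3; J_ω[:, 3] = (0,0,0)
entry J[0][3] = -0.7071

-0.707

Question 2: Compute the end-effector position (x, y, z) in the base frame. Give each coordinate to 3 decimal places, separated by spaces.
1.257 -9.743 6.950

after link 1: o_1 = (0.0000, 0.0000, 2.0000)
after link 2: o_2 = (-1.1213, -3.1213, 3.4142)
after link 3: o_3 = (2.8787, -7.1213, 2.0000)
after link 4: o_4 = (2.7574, -11.2426, 4.8284)
after link 5: o_5 = (1.2574, -9.7426, 6.9497)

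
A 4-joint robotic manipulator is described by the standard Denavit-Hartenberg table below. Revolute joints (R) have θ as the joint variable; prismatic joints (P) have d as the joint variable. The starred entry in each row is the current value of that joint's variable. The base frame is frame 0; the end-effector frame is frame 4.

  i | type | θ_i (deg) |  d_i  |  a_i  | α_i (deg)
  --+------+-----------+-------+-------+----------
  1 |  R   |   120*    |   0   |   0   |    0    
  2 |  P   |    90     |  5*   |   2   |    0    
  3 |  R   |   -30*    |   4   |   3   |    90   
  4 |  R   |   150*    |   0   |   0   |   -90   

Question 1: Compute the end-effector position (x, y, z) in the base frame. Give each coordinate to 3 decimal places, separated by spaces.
after link 1: o_1 = (0.0000, 0.0000, 0.0000)
after link 2: o_2 = (-1.7321, -1.0000, 5.0000)
after link 3: o_3 = (-4.7321, -1.0000, 9.0000)
after link 4: o_4 = (-4.7321, -1.0000, 9.0000)

-4.732 -1.000 9.000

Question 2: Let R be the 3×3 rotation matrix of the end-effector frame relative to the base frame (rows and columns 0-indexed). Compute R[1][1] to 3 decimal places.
End-effector y-axis (col 1 of R) = (-0.0000,-1.0000,-0.0000)
R[1][1] = -1.0000

-1.000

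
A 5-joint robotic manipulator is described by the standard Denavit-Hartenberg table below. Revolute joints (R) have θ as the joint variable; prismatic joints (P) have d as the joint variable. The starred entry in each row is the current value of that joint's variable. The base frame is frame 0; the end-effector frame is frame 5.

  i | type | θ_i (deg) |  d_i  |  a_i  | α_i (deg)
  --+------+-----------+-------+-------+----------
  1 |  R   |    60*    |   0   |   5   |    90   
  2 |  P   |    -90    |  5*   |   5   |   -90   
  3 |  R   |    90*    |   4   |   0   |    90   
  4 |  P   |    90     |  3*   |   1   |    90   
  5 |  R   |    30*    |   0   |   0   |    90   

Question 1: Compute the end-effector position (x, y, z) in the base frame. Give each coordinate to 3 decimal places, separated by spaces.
9.330 6.160 -8.000

after link 1: o_1 = (2.5000, 4.3301, 0.0000)
after link 2: o_2 = (6.8301, 1.8301, -5.0000)
after link 3: o_3 = (8.8301, 5.2942, -5.0000)
after link 4: o_4 = (9.3301, 6.1603, -8.0000)
after link 5: o_5 = (9.3301, 6.1603, -8.0000)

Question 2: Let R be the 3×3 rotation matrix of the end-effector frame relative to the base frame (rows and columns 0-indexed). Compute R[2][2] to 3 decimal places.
0.866

End-effector z-axis (col 2 of R) = (0.2500,0.4330,0.8660)
R[2][2] = 0.8660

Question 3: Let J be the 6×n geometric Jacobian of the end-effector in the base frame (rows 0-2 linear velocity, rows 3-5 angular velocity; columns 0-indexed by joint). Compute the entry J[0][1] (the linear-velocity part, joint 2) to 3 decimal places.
prismatic axis z_1 = (0.8660,-0.5000,0.0000)
J_v[:, 1] = z_1; J_ω[:, 1] = (0,0,0)
entry J[0][1] = 0.8660

0.866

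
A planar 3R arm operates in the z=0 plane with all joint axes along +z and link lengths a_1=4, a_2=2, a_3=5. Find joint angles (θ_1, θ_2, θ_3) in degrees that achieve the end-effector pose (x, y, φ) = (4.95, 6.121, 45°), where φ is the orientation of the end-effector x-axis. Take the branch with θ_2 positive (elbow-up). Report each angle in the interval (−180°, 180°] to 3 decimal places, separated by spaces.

wrist centre = target − a_3·(cos φ, sin φ) = (1.4145, 2.5855)
cos θ_2 = (8.6853−4²−2²)/(2·4·2) = -0.7072; θ_2 = 135.0048° (elbow-up)
β = atan2(2.5855,1.4145) = 61.3177°; ψ = atan2(1.4141,2.5857) = 28.6741°
θ_1 = β − ψ = 32.6435°
θ_3 = φ − θ_1 − θ_2 = -122.6483° (wrapped to (-180°,180°])

32.644 135.005 -122.648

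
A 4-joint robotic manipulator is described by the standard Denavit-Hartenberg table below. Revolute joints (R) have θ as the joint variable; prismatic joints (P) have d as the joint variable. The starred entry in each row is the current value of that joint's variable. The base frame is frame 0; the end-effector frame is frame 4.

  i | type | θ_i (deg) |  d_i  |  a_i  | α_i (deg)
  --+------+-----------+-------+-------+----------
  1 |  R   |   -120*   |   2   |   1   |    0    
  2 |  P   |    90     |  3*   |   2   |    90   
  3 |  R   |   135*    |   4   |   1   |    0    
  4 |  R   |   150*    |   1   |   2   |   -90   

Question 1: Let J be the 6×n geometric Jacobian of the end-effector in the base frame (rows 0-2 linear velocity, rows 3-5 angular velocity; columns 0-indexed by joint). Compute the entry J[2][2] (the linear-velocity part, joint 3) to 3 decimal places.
-0.189

axis z_2 = (-0.5000,-0.8660,0.0000); lever o_n−o_2 = (-2.6641,-4.2354,-1.2247)
cross product → J_v[:, 2] = (1.0607,-0.6124,-0.1895)
J_ω[:, 2] = z_2
entry J[2][2] = -0.1895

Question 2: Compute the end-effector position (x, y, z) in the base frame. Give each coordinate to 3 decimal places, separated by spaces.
-1.432 -6.101 3.775

after link 1: o_1 = (-0.5000, -0.8660, 2.0000)
after link 2: o_2 = (1.2321, -1.8660, 5.0000)
after link 3: o_3 = (-1.3803, -4.9766, 5.7071)
after link 4: o_4 = (-1.4320, -6.1014, 3.7753)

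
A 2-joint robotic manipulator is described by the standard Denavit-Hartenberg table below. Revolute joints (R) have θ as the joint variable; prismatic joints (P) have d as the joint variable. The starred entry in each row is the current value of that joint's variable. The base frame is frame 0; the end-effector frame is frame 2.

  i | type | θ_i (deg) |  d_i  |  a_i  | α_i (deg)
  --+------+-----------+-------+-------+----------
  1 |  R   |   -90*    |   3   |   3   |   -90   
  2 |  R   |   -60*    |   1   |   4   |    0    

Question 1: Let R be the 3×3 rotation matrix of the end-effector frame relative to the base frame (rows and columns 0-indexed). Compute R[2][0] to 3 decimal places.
0.866

End-effector x-axis (col 0 of R) = (-0.0000,-0.5000,0.8660)
R[2][0] = 0.8660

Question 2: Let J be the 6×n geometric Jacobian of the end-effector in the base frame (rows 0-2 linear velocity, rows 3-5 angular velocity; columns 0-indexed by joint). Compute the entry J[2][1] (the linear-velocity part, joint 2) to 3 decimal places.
-2.000

axis z_1 = (1.0000,0.0000,0.0000); lever o_n−o_1 = (1.0000,-2.0000,3.4641)
cross product → J_v[:, 1] = (0.0000,-3.4641,-2.0000)
J_ω[:, 1] = z_1
entry J[2][1] = -2.0000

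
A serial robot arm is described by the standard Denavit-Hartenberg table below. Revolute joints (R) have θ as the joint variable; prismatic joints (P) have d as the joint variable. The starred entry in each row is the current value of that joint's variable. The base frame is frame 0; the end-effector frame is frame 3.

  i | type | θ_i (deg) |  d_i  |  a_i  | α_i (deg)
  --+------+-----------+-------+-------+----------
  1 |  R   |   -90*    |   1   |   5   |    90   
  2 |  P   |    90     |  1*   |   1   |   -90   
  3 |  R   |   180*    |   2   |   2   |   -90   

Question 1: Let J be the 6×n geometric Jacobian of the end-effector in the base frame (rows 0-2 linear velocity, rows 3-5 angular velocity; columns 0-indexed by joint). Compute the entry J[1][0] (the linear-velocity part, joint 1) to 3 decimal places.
-1.000

axis z_0 = ẑ; lever o_n−o_0 = (-1.0000,-3.0000,0.0000)
cross product → J_v[:, 0] = (3.0000,-1.0000,0.0000)
J_ω[:, 0] = z_0
entry J[1][0] = -1.0000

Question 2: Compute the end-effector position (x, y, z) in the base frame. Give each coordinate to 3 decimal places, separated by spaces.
after link 1: o_1 = (0.0000, -5.0000, 1.0000)
after link 2: o_2 = (-1.0000, -5.0000, 2.0000)
after link 3: o_3 = (-1.0000, -3.0000, 0.0000)

-1.000 -3.000 0.000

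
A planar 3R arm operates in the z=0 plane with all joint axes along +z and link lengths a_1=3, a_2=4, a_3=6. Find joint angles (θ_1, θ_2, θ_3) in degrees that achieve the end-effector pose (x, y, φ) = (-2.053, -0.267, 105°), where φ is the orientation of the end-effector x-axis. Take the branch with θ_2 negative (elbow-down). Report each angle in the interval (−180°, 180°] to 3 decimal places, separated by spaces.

wrist centre = target − a_3·(cos φ, sin φ) = (-0.5001, -6.0626)
cos θ_2 = (37.0047−3²−4²)/(2·3·4) = 0.5002; θ_2 = -59.9872° (elbow-down)
β = atan2(-6.0626,-0.5001) = -94.7155°; ψ = atan2(-3.4637,5.0008) = -34.7074°
θ_1 = β − ψ = -60.0081°
θ_3 = φ − θ_1 − θ_2 = -135.0047° (wrapped to (-180°,180°])

-60.008 -59.987 -135.005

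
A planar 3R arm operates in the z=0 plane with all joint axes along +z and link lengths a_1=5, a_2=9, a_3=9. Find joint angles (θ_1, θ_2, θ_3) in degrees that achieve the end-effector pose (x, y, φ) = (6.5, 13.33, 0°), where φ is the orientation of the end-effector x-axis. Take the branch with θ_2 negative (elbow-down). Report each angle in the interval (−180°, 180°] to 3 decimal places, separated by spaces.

wrist centre = target − a_3·(cos φ, sin φ) = (-2.5000, 13.3300)
cos θ_2 = (183.9389−5²−9²)/(2·5·9) = 0.8660; θ_2 = -30.0043° (elbow-down)
β = atan2(13.3300,-2.5000) = 100.6223°; ψ = atan2(-4.5006,12.7939) = -19.3807°
θ_1 = β − ψ = 120.0029°
θ_3 = φ − θ_1 − θ_2 = -89.9986° (wrapped to (-180°,180°])

120.003 -30.004 -89.999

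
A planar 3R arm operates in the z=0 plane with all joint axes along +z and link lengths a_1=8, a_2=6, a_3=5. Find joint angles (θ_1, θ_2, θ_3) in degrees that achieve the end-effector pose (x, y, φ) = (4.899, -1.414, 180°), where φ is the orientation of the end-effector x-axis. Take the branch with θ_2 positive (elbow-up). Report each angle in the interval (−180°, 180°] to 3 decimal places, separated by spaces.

-45.001 90.006 134.995

wrist centre = target − a_3·(cos φ, sin φ) = (9.8990, -1.4140)
cos θ_2 = (99.9896−8²−6²)/(2·8·6) = -0.0001; θ_2 = 90.0062° (elbow-up)
β = atan2(-1.4140,9.8990) = -8.1293°; ψ = atan2(6.0000,7.9993) = 36.8721°
θ_1 = β − ψ = -45.0014°
θ_3 = φ − θ_1 − θ_2 = 134.9952° (wrapped to (-180°,180°])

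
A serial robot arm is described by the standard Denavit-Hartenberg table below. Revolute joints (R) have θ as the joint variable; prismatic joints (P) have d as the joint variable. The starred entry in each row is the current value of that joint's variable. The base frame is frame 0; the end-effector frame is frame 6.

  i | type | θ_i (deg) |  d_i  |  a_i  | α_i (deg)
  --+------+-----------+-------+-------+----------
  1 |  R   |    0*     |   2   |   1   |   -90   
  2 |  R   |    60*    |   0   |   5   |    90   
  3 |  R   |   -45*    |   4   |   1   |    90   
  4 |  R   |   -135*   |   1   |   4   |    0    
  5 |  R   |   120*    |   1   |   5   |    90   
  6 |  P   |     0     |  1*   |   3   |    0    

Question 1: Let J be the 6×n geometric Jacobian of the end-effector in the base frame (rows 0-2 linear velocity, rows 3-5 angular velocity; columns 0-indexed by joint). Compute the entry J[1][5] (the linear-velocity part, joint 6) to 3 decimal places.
prismatic axis z_5 = (-0.9280,0.1830,-0.3245)
J_v[:, 5] = z_5; J_ω[:, 5] = (0,0,0)
entry J[1][5] = 0.1830

0.183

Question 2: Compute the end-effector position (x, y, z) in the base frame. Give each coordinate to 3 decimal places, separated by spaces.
after link 1: o_1 = (1.0000, 0.0000, 2.0000)
after link 2: o_2 = (3.5000, 0.0000, -2.3301)
after link 3: o_3 = (7.3177, -0.7071, -0.9425)
after link 4: o_4 = (3.5146, 0.5858, -0.0123)
after link 5: o_5 = (3.7479, -3.5364, -3.0045)
after link 6: o_6 = (3.1719, -5.4024, -5.4917)

3.172 -5.402 -5.492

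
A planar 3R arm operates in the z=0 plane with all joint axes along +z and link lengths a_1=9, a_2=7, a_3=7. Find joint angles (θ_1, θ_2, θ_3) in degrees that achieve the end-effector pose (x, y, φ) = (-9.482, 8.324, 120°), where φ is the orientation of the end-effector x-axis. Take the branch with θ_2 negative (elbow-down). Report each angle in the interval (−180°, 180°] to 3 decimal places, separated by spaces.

-150.004 -135.003 45.007

wrist centre = target − a_3·(cos φ, sin φ) = (-5.9820, 2.2618)
cos θ_2 = (40.9002−9²−7²)/(2·9·7) = -0.7071; θ_2 = -135.0028° (elbow-down)
β = atan2(2.2618,-5.9820) = 159.2882°; ψ = atan2(-4.9495,4.0500) = -50.7077°
θ_1 = β − ψ = 209.9959°
θ_3 = φ − θ_1 − θ_2 = 45.0069° (wrapped to (-180°,180°])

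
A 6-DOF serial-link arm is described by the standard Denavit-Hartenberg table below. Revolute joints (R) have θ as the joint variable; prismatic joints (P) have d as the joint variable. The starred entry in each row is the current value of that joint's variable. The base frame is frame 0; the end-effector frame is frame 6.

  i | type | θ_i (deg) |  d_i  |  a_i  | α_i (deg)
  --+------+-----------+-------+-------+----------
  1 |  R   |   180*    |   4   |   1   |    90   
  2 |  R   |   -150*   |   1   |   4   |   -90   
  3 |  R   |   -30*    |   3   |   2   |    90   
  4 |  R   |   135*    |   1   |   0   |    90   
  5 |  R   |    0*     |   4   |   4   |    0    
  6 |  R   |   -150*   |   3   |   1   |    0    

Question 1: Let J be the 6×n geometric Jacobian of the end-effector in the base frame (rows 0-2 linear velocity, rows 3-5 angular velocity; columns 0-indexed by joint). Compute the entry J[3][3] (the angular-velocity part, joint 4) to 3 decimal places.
axis z_3 = (-0.4330,0.8660,0.2500); lever o_n−o_3 = (-1.7491,1.7999,-7.2645)
cross product → J_v[:, 3] = (-6.7412,-3.5829,0.7354)
J_ω[:, 3] = z_3
entry J[3][3] = -0.4330

-0.433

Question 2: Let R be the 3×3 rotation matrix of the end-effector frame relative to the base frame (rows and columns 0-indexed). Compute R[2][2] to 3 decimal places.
-0.919

End-effector z-axis (col 2 of R) = (0.1768,0.3536,-0.9186)
R[2][2] = -0.9186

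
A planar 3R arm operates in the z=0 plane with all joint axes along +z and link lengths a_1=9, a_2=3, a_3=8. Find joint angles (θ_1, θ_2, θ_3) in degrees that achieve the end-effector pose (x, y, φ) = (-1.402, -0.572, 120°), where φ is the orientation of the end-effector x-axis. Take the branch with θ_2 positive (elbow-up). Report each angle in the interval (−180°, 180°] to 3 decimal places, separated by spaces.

-90.001 119.997 90.004

wrist centre = target − a_3·(cos φ, sin φ) = (2.5980, -7.5002)
cos θ_2 = (63.0027−9²−3²)/(2·9·3) = -0.5000; θ_2 = 119.9968° (elbow-up)
β = atan2(-7.5002,2.5980) = -70.8944°; ψ = atan2(2.5982,7.5001) = 19.1068°
θ_1 = β − ψ = -90.0012°
θ_3 = φ − θ_1 − θ_2 = 90.0045° (wrapped to (-180°,180°])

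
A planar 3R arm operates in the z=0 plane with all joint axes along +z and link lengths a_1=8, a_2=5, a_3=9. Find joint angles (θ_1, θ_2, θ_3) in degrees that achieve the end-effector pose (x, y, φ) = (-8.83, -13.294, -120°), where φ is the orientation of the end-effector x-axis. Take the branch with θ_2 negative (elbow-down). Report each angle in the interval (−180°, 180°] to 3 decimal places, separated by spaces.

wrist centre = target − a_3·(cos φ, sin φ) = (-4.3300, -5.4998)
cos θ_2 = (48.9964−8²−5²)/(2·8·5) = -0.5000; θ_2 = -120.0030° (elbow-down)
β = atan2(-5.4998,-4.3300) = -128.2136°; ψ = atan2(-4.3300,5.4998) = -38.2135°
θ_1 = β − ψ = -90.0000°
θ_3 = φ − θ_1 − θ_2 = 90.0030° (wrapped to (-180°,180°])

-90.000 -120.003 90.003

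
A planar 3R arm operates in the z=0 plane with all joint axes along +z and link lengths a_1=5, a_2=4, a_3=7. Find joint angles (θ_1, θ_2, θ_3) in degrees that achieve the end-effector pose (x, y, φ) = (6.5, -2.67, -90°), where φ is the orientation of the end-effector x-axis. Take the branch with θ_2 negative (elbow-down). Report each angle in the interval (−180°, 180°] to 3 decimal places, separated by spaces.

60.000 -60.002 -89.998

wrist centre = target − a_3·(cos φ, sin φ) = (6.5000, 4.3300)
cos θ_2 = (60.9989−5²−4²)/(2·5·4) = 0.5000; θ_2 = -60.0018° (elbow-down)
β = atan2(4.3300,6.5000) = 33.6697°; ψ = atan2(-3.4642,6.9999) = -26.3303°
θ_1 = β − ψ = 60.0000°
θ_3 = φ − θ_1 − θ_2 = -89.9982° (wrapped to (-180°,180°])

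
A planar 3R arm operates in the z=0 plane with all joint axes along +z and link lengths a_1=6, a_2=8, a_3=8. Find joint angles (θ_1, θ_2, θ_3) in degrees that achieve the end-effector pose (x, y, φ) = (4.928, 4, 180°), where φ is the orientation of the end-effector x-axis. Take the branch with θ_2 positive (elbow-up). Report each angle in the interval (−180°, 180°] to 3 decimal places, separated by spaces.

-0.003 30.006 149.997

wrist centre = target − a_3·(cos φ, sin φ) = (12.9280, 4.0000)
cos θ_2 = (183.1332−6²−8²)/(2·6·8) = 0.8660; θ_2 = 30.0063° (elbow-up)
β = atan2(4.0000,12.9280) = 17.1924°; ψ = atan2(4.0008,12.9278) = 17.1957°
θ_1 = β − ψ = -0.0034°
θ_3 = φ − θ_1 − θ_2 = 149.9971° (wrapped to (-180°,180°])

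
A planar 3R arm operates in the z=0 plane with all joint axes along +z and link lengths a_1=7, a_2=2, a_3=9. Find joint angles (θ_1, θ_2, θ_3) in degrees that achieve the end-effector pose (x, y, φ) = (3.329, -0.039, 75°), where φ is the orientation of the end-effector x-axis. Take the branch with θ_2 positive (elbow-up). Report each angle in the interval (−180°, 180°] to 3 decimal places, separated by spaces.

-89.999 29.983 135.016

wrist centre = target − a_3·(cos φ, sin φ) = (0.9996, -8.7323)
cos θ_2 = (77.2529−7²−2²)/(2·7·2) = 0.8662; θ_2 = 29.9829° (elbow-up)
β = atan2(-8.7323,0.9996) = -83.4695°; ψ = atan2(0.9995,8.7323) = 6.5295°
θ_1 = β − ψ = -89.9990°
θ_3 = φ − θ_1 − θ_2 = 135.0161° (wrapped to (-180°,180°])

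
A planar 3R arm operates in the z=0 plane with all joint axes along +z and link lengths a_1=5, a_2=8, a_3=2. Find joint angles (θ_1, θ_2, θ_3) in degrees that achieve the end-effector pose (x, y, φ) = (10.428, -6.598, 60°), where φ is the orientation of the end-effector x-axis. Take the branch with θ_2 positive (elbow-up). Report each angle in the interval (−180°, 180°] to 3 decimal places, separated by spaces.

-60.005 30.007 89.998

wrist centre = target − a_3·(cos φ, sin φ) = (9.4280, -8.3301)
cos θ_2 = (158.2769−5²−8²)/(2·5·8) = 0.8660; θ_2 = 30.0073° (elbow-up)
β = atan2(-8.3301,9.4280) = -41.4620°; ψ = atan2(4.0009,11.9277) = 18.5429°
θ_1 = β − ψ = -60.0049°
θ_3 = φ − θ_1 − θ_2 = 89.9976° (wrapped to (-180°,180°])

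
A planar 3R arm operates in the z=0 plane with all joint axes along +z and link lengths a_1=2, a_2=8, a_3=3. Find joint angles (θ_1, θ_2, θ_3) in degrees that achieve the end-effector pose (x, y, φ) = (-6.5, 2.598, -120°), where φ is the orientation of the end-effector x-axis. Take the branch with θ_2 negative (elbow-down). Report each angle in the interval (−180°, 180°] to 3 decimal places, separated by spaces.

wrist centre = target − a_3·(cos φ, sin φ) = (-5.0000, 5.1961)
cos θ_2 = (51.9992−2²−8²)/(2·2·8) = -0.5000; θ_2 = -120.0016° (elbow-down)
β = atan2(5.1961,-5.0000) = 133.8983°; ψ = atan2(-6.9281,-2.0002) = -106.1039°
θ_1 = β − ψ = 240.0022°
θ_3 = φ − θ_1 − θ_2 = 119.9995° (wrapped to (-180°,180°])

-119.998 -120.002 119.999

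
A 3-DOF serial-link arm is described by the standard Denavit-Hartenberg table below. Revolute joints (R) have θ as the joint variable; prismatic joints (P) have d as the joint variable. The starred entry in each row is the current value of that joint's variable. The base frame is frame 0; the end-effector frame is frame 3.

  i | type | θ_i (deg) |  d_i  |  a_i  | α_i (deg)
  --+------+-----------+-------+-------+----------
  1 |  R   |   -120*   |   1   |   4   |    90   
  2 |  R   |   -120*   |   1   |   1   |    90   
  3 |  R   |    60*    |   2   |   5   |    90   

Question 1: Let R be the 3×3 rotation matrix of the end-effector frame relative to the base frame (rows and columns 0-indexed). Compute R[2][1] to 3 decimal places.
End-effector y-axis (col 1 of R) = (0.4330,0.7500,0.5000)
R[2][1] = 0.5000

0.500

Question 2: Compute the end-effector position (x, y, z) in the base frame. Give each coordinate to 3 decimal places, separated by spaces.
after link 1: o_1 = (-2.0000, -3.4641, 1.0000)
after link 2: o_2 = (-2.6160, -2.5311, 0.1340)
after link 3: o_3 = (-4.8750, 2.2165, -1.0311)

-4.875 2.217 -1.031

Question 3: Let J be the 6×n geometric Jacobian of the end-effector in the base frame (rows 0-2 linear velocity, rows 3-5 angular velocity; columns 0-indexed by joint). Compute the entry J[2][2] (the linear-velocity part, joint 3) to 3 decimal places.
axis z_2 = (0.4330,0.7500,0.5000); lever o_n−o_2 = (-2.2590,4.7476,-1.1651)
cross product → J_v[:, 2] = (-3.2476,-0.6250,3.7500)
J_ω[:, 2] = z_2
entry J[2][2] = 3.7500

3.750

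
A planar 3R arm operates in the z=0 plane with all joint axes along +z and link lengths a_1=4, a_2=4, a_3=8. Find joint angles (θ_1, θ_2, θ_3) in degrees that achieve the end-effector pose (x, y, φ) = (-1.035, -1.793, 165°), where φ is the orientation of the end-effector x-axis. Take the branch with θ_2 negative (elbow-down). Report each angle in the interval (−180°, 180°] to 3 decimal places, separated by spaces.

-15.003 -29.991 -150.007

wrist centre = target − a_3·(cos φ, sin φ) = (6.6924, -3.8636)
cos θ_2 = (59.7153−4²−4²)/(2·4·4) = 0.8661; θ_2 = -29.9909° (elbow-down)
β = atan2(-3.8636,6.6924) = -29.9980°; ψ = atan2(-1.9995,7.4644) = -14.9955°
θ_1 = β − ψ = -15.0025°
θ_3 = φ − θ_1 − θ_2 = -150.0065° (wrapped to (-180°,180°])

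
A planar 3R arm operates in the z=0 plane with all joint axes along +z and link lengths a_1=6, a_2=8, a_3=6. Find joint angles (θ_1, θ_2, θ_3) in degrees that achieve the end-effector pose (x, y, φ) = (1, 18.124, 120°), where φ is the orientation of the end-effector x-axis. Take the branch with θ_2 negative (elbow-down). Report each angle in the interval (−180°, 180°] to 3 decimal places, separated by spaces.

wrist centre = target − a_3·(cos φ, sin φ) = (4.0000, 12.9278)
cos θ_2 = (183.1292−6²−8²)/(2·6·8) = 0.8659; θ_2 = -30.0110° (elbow-down)
β = atan2(12.9278,4.0000) = 72.8074°; ψ = atan2(-4.0013,12.9274) = -17.1985°
θ_1 = β − ψ = 90.0059°
θ_3 = φ − θ_1 − θ_2 = 60.0051° (wrapped to (-180°,180°])

90.006 -30.011 60.005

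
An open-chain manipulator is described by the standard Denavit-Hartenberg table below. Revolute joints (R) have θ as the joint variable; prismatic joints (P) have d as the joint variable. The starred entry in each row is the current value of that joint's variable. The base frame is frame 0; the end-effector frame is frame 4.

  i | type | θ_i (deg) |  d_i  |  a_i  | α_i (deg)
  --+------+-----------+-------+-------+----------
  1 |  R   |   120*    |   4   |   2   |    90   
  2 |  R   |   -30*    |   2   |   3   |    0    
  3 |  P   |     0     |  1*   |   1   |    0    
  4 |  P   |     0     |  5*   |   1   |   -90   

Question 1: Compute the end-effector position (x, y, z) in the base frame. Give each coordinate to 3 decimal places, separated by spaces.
3.763 9.482 1.500

after link 1: o_1 = (-1.0000, 1.7321, 4.0000)
after link 2: o_2 = (-0.5670, 4.9821, 2.5000)
after link 3: o_3 = (-0.1340, 6.2321, 2.0000)
after link 4: o_4 = (3.7631, 9.4821, 1.5000)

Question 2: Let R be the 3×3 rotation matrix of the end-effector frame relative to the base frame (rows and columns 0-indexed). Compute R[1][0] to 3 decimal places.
0.750

End-effector x-axis (col 0 of R) = (-0.4330,0.7500,-0.5000)
R[1][0] = 0.7500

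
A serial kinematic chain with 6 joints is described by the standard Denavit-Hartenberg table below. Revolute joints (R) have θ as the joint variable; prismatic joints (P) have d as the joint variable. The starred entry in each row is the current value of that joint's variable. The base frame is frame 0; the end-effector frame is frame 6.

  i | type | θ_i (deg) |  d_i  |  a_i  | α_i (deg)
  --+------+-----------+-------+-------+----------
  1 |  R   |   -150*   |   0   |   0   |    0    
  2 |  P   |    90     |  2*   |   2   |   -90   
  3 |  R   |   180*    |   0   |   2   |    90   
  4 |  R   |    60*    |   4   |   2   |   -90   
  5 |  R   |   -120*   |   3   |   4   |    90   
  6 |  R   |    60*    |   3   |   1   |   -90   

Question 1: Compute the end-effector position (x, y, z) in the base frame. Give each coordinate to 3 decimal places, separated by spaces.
1.924 -4.400 -4.397

after link 1: o_1 = (0.0000, 0.0000, 0.0000)
after link 2: o_2 = (1.0000, -1.7321, 2.0000)
after link 3: o_3 = (0.0000, 0.0000, 2.0000)
after link 4: o_4 = (1.0000, 1.7321, -2.0000)
after link 5: o_5 = (2.5981, -1.5000, -5.4641)
after link 6: o_6 = (1.9240, -4.3995, -4.3971)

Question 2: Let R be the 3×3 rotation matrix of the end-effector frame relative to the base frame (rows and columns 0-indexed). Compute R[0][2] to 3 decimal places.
0.650

End-effector z-axis (col 2 of R) = (0.6495,0.1250,0.7500)
R[0][2] = 0.6495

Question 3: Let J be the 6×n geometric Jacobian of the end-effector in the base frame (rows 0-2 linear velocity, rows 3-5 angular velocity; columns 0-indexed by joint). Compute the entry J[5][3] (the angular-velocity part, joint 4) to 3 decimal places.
-1.000

axis z_3 = (0.0000,-0.0000,-1.0000); lever o_n−o_3 = (1.9240,-4.3995,-6.3971)
cross product → J_v[:, 3] = (-4.3995,-1.9240,-0.0000)
J_ω[:, 3] = z_3
entry J[5][3] = -1.0000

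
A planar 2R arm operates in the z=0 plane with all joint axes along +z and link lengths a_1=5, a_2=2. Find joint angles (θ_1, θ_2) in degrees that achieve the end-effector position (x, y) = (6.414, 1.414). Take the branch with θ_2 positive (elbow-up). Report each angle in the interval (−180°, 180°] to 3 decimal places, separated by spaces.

cos θ_2 = (43.1388−5²−2²)/(2·5·2) = 0.7069; θ_2 = 45.0135° (elbow-up)
β = atan2(1.4140,6.4140) = 12.4323°; ψ = atan2(1.4145,6.4139) = 12.4372°
θ_1 = β − ψ = -0.0049°

-0.005 45.014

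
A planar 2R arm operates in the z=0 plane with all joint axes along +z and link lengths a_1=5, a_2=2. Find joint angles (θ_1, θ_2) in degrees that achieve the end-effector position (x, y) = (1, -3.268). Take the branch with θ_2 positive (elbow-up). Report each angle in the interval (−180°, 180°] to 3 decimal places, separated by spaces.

-90.001 149.998

cos θ_2 = (11.6798−5²−2²)/(2·5·2) = -0.8660; θ_2 = 149.9981° (elbow-up)
β = atan2(-3.2680,1.0000) = -72.9860°; ψ = atan2(1.0001,3.2680) = 17.0150°
θ_1 = β − ψ = -90.0010°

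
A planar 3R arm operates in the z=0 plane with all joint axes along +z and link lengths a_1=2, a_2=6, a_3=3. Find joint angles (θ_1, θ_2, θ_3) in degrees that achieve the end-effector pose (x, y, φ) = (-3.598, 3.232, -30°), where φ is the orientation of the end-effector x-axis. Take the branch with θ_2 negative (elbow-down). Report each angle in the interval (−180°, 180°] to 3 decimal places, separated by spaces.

165.267 -30.007 -165.260

wrist centre = target − a_3·(cos φ, sin φ) = (-6.1961, 4.7320)
cos θ_2 = (60.7832−2²−6²)/(2·2·6) = 0.8660; θ_2 = -30.0068° (elbow-down)
β = atan2(4.7320,-6.1961) = 142.6307°; ψ = atan2(-3.0006,7.1958) = -22.6359°
θ_1 = β − ψ = 165.2666°
θ_3 = φ − θ_1 − θ_2 = -165.2598° (wrapped to (-180°,180°])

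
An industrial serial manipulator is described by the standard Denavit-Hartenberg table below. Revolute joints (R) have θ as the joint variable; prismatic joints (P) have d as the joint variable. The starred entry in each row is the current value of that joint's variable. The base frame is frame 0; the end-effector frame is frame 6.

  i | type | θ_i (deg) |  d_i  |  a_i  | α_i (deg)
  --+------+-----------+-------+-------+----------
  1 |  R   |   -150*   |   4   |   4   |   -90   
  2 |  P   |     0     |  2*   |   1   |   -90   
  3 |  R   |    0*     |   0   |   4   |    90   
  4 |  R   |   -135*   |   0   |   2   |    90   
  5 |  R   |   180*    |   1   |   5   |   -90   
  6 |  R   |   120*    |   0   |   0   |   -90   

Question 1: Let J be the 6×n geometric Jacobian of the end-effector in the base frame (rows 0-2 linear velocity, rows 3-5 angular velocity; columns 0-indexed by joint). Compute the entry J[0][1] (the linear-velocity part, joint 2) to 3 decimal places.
0.500

prismatic axis z_1 = (0.5000,-0.8660,0.0000)
J_v[:, 1] = z_1; J_ω[:, 1] = (0,0,0)
entry J[0][1] = 0.5000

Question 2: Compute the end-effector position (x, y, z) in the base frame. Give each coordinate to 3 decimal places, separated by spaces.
-8.019 -6.939 1.172

after link 1: o_1 = (-3.4641, -2.0000, 4.0000)
after link 2: o_2 = (-3.3301, -4.2321, 4.0000)
after link 3: o_3 = (-6.7942, -6.2321, 4.0000)
after link 4: o_4 = (-5.5695, -5.5249, 5.4142)
after link 5: o_5 = (-8.0190, -6.9392, 1.1716)
after link 6: o_6 = (-8.0190, -6.9392, 1.1716)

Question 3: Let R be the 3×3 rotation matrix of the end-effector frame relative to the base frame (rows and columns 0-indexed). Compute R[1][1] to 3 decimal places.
-0.866

End-effector y-axis (col 1 of R) = (0.5000,-0.8660,0.0000)
R[1][1] = -0.8660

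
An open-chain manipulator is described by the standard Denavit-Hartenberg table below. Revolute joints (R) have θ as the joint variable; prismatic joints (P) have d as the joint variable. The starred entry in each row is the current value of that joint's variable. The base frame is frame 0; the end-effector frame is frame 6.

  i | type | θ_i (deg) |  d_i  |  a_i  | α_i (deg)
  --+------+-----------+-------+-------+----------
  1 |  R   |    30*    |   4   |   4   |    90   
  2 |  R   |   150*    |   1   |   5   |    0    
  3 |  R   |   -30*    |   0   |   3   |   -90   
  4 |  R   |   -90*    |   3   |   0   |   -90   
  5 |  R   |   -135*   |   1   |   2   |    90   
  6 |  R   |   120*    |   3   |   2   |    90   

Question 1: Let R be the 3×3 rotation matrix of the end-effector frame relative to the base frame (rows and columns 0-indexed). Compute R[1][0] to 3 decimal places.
End-effector x-axis (col 0 of R) = (0.0669,-0.3696,0.9268)
R[1][0] = -0.3696

-0.370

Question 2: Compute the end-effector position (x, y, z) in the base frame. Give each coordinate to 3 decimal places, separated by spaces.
after link 1: o_1 = (3.4641, 2.0000, 4.0000)
after link 2: o_2 = (0.2141, -1.0311, 6.5000)
after link 3: o_3 = (-1.0849, -1.7811, 9.0981)
after link 4: o_4 = (-3.3349, -3.0801, 7.5981)
after link 5: o_5 = (-5.5357, -2.7178, 7.7570)
after link 6: o_6 = (-4.8715, -0.7013, 10.6712)

-4.872 -0.701 10.671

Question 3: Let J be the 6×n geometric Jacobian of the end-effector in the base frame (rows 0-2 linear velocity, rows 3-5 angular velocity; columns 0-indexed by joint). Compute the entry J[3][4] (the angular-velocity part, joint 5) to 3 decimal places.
-0.433

axis z_4 = (-0.4330,-0.2500,0.8660); lever o_n−o_4 = (-1.5366,2.3788,3.0731)
cross product → J_v[:, 4] = (-2.8284,0.0000,-1.4142)
J_ω[:, 4] = z_4
entry J[3][4] = -0.4330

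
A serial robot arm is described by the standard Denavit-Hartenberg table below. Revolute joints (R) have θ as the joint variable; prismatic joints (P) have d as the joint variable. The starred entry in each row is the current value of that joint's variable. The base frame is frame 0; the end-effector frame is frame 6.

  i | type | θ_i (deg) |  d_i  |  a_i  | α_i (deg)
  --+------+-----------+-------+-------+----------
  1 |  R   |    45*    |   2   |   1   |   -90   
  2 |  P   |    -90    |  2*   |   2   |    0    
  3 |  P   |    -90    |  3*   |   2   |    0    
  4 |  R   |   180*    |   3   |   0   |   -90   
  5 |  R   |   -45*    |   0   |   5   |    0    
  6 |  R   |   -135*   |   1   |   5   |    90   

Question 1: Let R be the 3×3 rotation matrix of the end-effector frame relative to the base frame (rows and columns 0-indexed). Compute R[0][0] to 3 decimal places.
-0.707

End-effector x-axis (col 0 of R) = (-0.7071,-0.7071,0.0000)
R[0][0] = -0.7071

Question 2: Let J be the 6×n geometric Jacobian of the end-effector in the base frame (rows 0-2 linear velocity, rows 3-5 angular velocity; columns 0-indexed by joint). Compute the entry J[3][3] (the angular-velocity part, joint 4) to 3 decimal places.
axis z_3 = (-0.7071,0.7071,0.0000); lever o_n−o_3 = (-5.6569,3.5858,-1.0000)
cross product → J_v[:, 3] = (-0.7071,-0.7071,1.4645)
J_ω[:, 3] = z_3
entry J[3][3] = -0.7071

-0.707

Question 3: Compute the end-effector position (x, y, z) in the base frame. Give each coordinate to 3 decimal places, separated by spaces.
-9.899 6.414 3.000

after link 1: o_1 = (0.7071, 0.7071, 2.0000)
after link 2: o_2 = (-0.7071, 2.1213, 4.0000)
after link 3: o_3 = (-4.2426, 2.8284, 4.0000)
after link 4: o_4 = (-6.3640, 4.9497, 4.0000)
after link 5: o_5 = (-6.3640, 9.9497, 4.0000)
after link 6: o_6 = (-9.8995, 6.4142, 3.0000)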